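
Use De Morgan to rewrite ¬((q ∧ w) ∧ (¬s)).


De Morgan: the negation of a conjunction is the disjunction of the negations.
Distribute ¬ across ∧, flipping it to ∨, and negate each literal.

((¬q) ∨ (¬w)) ∨ s


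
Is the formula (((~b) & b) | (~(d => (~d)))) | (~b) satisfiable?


Search for a satisfying assignment over {b, d}.
Try b=False, d=False: the formula evaluates to True.
A satisfying assignment exists.

Satisfiable.


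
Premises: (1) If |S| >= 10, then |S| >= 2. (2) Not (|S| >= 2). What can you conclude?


Modus tollens: from (P → Q) and ¬Q, infer ¬P.
Q = '|S| >= 2' is denied; since P → Q, P must also fail.

Not (|S| >= 10).


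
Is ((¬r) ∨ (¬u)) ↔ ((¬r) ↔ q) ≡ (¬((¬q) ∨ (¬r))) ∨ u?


Compare truth tables:
q | r | u | φ | ψ
-----------------
F | F | F | F | F
T | F | F | T | F
F | T | F | T | F
T | T | F | F | T
F | F | T | F | T
T | F | T | T | T
F | T | T | F | T
T | T | T | T | T
They differ at row 2 (q=T, r=F, u=F): φ=T but ψ=F.

No, they are not logically equivalent.


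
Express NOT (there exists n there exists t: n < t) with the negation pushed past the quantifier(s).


Negation flips each quantifier (∀↔∃) and negates the inner predicate.
¬(there exists n there exists t: φ) = for all n for all t: ¬φ.

for all n for all t: NOT(n < t)


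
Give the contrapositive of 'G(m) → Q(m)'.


The contrapositive of (P → Q) is (¬Q → ¬P); it is logically equivalent to the original.
Here P = 'G(m)' and Q = 'Q(m)'.

If not (Q(m)), then not (G(m)).


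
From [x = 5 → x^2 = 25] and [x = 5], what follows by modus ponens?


Modus ponens: from (P → Q) and P, infer Q.
P = 'x = 5' is asserted, and P → Q holds, so Q follows.

x^2 = 25.


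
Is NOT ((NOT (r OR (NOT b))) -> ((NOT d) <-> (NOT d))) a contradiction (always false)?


Truth table over {b, d, r}:
b | d | r | φ
-------------
F | F | F | F
T | F | F | F
F | T | F | F
T | T | F | F
F | F | T | F
T | F | T | F
F | T | T | F
T | T | T | F
Every row is false.

Yes, it is a contradiction.


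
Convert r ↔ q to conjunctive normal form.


Step 1: Rewrite r ↔ q as (r → q) ∧ (q → r).
Step 2: Rewrite each implication as a disjunction.

((¬r) ∨ q) ∧ ((¬q) ∨ r)


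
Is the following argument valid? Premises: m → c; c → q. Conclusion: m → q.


This matches the form of hypothetical syllogism: the conclusion follows in every model of the premises.

Valid.


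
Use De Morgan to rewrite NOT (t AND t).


De Morgan: the negation of a conjunction is the disjunction of the negations.
Distribute NOT across AND, flipping it to OR, and negate each literal.

(NOT t) OR (NOT t)


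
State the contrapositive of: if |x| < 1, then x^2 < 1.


The contrapositive of (P → Q) is (¬Q → ¬P); it is logically equivalent to the original.
Here P = '|x| < 1' and Q = 'x^2 < 1'.

If not (x^2 < 1), then not (|x| < 1).


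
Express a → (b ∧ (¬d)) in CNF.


Step 1: Rewrite a → (b ∧ (¬d)) as ¬a ∨ (b ∧ (¬d)).
Step 2: Distribute ∨ over ∧.

((¬a) ∨ b) ∧ ((¬a) ∨ (¬d))


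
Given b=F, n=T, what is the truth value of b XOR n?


Exclusive or is true when exactly one operand is true.
Substitute: b=F, n=T.
F XOR T evaluates to T.

T


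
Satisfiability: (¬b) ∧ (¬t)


Search for a satisfying assignment over {b, t}.
Try b=F, t=F: the formula evaluates to T.
A satisfying assignment exists.

Satisfiable.


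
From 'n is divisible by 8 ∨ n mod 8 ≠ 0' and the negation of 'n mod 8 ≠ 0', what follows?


Disjunctive syllogism: from (P ∨ Q) and ¬P, infer Q.
One disjunct, 'n mod 8 ≠ 0', is ruled out; the other must hold.

n is divisible by 8


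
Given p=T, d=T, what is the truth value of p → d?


Implication is false only when antecedent is true and consequent is false.
Substitute: p=T, d=T.
T → T evaluates to T.

T


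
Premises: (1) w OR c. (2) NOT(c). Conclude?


Disjunctive syllogism: from (P ∨ Q) and ¬P, infer Q.
One disjunct, 'c', is ruled out; the other must hold.

w


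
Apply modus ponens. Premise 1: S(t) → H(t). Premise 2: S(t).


Modus ponens: from (P → Q) and P, infer Q.
P = 'S(t)' is asserted, and P → Q holds, so Q follows.

H(t).


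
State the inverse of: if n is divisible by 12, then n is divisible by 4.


The inverse of (P → Q) is (¬P → ¬Q). It is equivalent to the converse, not to the original.
Here P = 'n is divisible by 12' and Q = 'n is divisible by 4'.

If not (n is divisible by 12), then not (n is divisible by 4).


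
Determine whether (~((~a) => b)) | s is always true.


Build the truth table over {a, b, s}:
a | b | s | φ
-------------
False | False | False | True
True | False | False | False
False | True | False | False
True | True | False | False
False | False | True | True
True | False | True | True
False | True | True | True
True | True | True | True
Counterexample at row 2: with a=True, b=False, s=False, the formula is False.

No, it is not a tautology.


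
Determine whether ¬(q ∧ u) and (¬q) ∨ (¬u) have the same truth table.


Compare truth tables:
q | u | φ | ψ
-------------
F | F | T | T
T | F | T | T
F | T | T | T
T | T | F | F
The columns φ and ψ agree on every row.

Yes, they are logically equivalent.


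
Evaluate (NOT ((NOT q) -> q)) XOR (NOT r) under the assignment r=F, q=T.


Substitute r=F, q=T:
NOT q = F
(NOT q) -> q = F -> T = T
NOT ((NOT q) -> q) = F
NOT r = T
(NOT ((NOT q) -> q)) XOR (NOT r) = F XOR T = T

T


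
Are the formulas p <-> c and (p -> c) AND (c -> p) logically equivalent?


Compare truth tables:
c | p | φ | ψ
-------------
F | F | T | T
T | F | F | F
F | T | F | F
T | T | T | T
The columns φ and ψ agree on every row.

Yes, they are logically equivalent.


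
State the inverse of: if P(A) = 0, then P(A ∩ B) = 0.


The inverse of (P → Q) is (¬P → ¬Q). It is equivalent to the converse, not to the original.
Here P = 'P(A) = 0' and Q = 'P(A ∩ B) = 0'.

If not (P(A) = 0), then not (P(A ∩ B) = 0).


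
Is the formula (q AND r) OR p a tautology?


Build the truth table over {p, q, r}:
p | q | r | φ
-------------
F | F | F | F
T | F | F | T
F | T | F | F
T | T | F | T
F | F | T | F
T | F | T | T
F | T | T | T
T | T | T | T
Counterexample at row 1: with p=F, q=F, r=F, the formula is F.

No, it is not a tautology.


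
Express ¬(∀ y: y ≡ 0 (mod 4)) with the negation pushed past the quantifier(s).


¬(∀ x: φ) = ∃ x: ¬φ, and ¬(∃ x: φ) = ∀ x: ¬φ.
Apply to the universal statement.

∃ y: ¬(y ≡ 0 (mod 4))


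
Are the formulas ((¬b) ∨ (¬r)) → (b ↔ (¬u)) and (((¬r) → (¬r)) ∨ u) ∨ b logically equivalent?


Compare truth tables:
b | r | u | φ | ψ
-----------------
F | F | F | F | T
T | F | F | T | T
F | T | F | F | T
T | T | F | T | T
F | F | T | T | T
T | F | T | F | T
F | T | T | T | T
T | T | T | T | T
They differ at row 1 (b=F, r=F, u=F): φ=F but ψ=T.

No, they are not logically equivalent.


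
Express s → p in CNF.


Step 1: Rewrite s → p as ¬s ∨ p.

(¬s) ∨ p


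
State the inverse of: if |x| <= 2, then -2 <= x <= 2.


The inverse of (P → Q) is (¬P → ¬Q). It is equivalent to the converse, not to the original.
Here P = '|x| <= 2' and Q = '-2 <= x <= 2'.

If not (|x| <= 2), then not (-2 <= x <= 2).


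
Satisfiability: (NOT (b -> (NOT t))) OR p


Search for a satisfying assignment over {b, p, t}.
Try b=F, p=T, t=F: the formula evaluates to T.
A satisfying assignment exists.

Satisfiable.


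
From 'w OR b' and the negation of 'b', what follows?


Disjunctive syllogism: from (P ∨ Q) and ¬P, infer Q.
One disjunct, 'b', is ruled out; the other must hold.

w


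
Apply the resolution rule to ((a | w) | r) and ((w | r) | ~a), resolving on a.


The clauses contain complementary literals a and ~a.
Resolution eliminates this pair and disjoins the remaining literals (merging duplicates).

(r | w)


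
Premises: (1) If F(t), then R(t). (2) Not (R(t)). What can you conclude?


Modus tollens: from (P → Q) and ¬Q, infer ¬P.
Q = 'R(t)' is denied; since P → Q, P must also fail.

Not (F(t)).


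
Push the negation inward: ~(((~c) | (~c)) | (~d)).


De Morgan: the negation of a disjunction is the conjunction of the negations.
Distribute ~ across |, flipping it to &, and negate each literal.

(c & c) & d


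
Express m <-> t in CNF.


Step 1: Rewrite m ↔ t as (m → t) ∧ (t → m).
Step 2: Rewrite each implication as a disjunction.

((NOT m) OR t) AND ((NOT t) OR m)


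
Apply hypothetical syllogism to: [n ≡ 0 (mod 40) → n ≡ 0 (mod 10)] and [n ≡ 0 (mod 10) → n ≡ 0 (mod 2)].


Hypothetical syllogism: from (P → Q) and (Q → R), infer (P → R).
Chain the two implications through the shared middle term 'n ≡ 0 (mod 10)'.

n ≡ 0 (mod 40) → n ≡ 0 (mod 2)


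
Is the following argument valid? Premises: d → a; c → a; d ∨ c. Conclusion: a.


This matches the form of proof by cases: the conclusion follows in every model of the premises.

Valid.


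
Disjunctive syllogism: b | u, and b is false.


Disjunctive syllogism: from (P ∨ Q) and ¬P, infer Q.
One disjunct, 'b', is ruled out; the other must hold.

u


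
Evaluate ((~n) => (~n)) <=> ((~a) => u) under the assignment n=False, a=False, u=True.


Substitute n=False, a=False, u=True:
~n = True
~n = True
(~n) => (~n) = True => True = True
~a = True
(~a) => u = True => True = True
((~n) => (~n)) <=> ((~a) => u) = True <=> True = True

True


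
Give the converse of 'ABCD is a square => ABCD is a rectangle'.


The converse of (P → Q) is (Q → P). It is not in general equivalent to the original.
Here P = 'ABCD is a square' and Q = 'ABCD is a rectangle'.

If ABCD is a rectangle, then ABCD is a square.


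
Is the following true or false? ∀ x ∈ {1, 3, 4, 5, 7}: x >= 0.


Evaluate the predicate on each element: 1:T, 3:T, 4:T, 5:T, 7:T.
Every element satisfies the predicate.

T


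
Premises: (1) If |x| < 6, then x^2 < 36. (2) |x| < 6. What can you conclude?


Modus ponens: from (P → Q) and P, infer Q.
P = '|x| < 6' is asserted, and P → Q holds, so Q follows.

x^2 < 36.


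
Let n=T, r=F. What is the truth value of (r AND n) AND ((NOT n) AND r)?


Substitute n=T, r=F:
r AND n = F AND T = F
NOT n = F
(NOT n) AND r = F AND F = F
(r AND n) AND ((NOT n) AND r) = F AND F = F

F


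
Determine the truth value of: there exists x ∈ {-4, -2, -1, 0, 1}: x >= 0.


Evaluate the predicate on each element: -4:F, -2:F, -1:F, 0:T, 1:T.
Witness x = 0 satisfies the predicate.

T


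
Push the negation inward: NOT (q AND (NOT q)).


De Morgan: the negation of a conjunction is the disjunction of the negations.
Distribute NOT across AND, flipping it to OR, and negate each literal.

(NOT q) OR q


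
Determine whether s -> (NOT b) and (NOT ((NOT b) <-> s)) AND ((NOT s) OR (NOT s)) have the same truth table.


Compare truth tables:
b | s | φ | ψ
-------------
F | F | T | T
T | F | T | F
F | T | T | F
T | T | F | F
They differ at row 2 (b=T, s=F): φ=T but ψ=F.

No, they are not logically equivalent.


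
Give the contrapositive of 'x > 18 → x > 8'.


The contrapositive of (P → Q) is (¬Q → ¬P); it is logically equivalent to the original.
Here P = 'x > 18' and Q = 'x > 8'.

If not (x > 8), then not (x > 18).


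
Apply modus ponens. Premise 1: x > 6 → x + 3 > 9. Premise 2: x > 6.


Modus ponens: from (P → Q) and P, infer Q.
P = 'x > 6' is asserted, and P → Q holds, so Q follows.

x + 3 > 9.


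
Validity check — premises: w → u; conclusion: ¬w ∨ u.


This matches the form of material implication: the conclusion follows in every model of the premises.

Valid.


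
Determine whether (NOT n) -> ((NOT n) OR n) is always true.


Build the truth table over {n}:
n | φ
-----
F | T
T | T
Every row evaluates to true.

Yes, it is a tautology.


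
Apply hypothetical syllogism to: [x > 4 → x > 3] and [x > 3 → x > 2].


Hypothetical syllogism: from (P → Q) and (Q → R), infer (P → R).
Chain the two implications through the shared middle term 'x > 3'.

x > 4 → x > 2


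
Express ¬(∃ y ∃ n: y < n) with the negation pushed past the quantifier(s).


Negation flips each quantifier (∀↔∃) and negates the inner predicate.
¬(∃ y ∃ n: φ) = ∀ y ∀ n: ¬φ.

∀ y ∀ n: ¬(y < n)


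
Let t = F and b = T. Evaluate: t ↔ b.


Biconditional is true when both operands have the same truth value.
Substitute: t=F, b=T.
F ↔ T evaluates to F.

F


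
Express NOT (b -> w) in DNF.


Step 1: Rewrite implication then negate: ¬(¬b ∨ w) = b ∧ ¬w.

b AND (NOT w)


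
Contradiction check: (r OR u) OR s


Truth table over {r, s, u}:
r | s | u | φ
-------------
F | F | F | F
T | F | F | T
F | T | F | T
T | T | F | T
F | F | T | T
T | F | T | T
F | T | T | T
T | T | T | T
Satisfying assignment at row 2: r=T, s=F, u=F gives T.

No, it is not a contradiction.


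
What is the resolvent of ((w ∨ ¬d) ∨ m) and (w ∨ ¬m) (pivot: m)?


The clauses contain complementary literals m and ¬m.
Resolution eliminates this pair and disjoins the remaining literals (merging duplicates).

(¬d ∨ w)


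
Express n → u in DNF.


Step 1: Rewrite n → u as ¬n ∨ u.

(¬n) ∨ u


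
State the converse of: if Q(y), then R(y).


The converse of (P → Q) is (Q → P). It is not in general equivalent to the original.
Here P = 'Q(y)' and Q = 'R(y)'.

If R(y), then Q(y).


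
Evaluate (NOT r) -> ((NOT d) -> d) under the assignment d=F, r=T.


Substitute d=F, r=T:
NOT r = F
NOT d = T
(NOT d) -> d = T -> F = F
(NOT r) -> ((NOT d) -> d) = F -> F = T

T


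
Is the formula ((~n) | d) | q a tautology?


Build the truth table over {d, n, q}:
d | n | q | φ
-------------
False | False | False | True
True | False | False | True
False | True | False | False
True | True | False | True
False | False | True | True
True | False | True | True
False | True | True | True
True | True | True | True
Counterexample at row 3: with d=False, n=True, q=False, the formula is False.

No, it is not a tautology.


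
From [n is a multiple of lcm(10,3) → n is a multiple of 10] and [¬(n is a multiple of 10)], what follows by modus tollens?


Modus tollens: from (P → Q) and ¬Q, infer ¬P.
Q = 'n is a multiple of 10' is denied; since P → Q, P must also fail.

Not (n is a multiple of lcm(10,3)).


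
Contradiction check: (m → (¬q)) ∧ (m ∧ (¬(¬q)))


Truth table over {m, q}:
m | q | φ
---------
F | F | F
T | F | F
F | T | F
T | T | F
Every row is false.

Yes, it is a contradiction.


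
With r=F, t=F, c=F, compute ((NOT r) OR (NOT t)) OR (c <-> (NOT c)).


Substitute r=F, t=F, c=F:
NOT r = T
NOT t = T
(NOT r) OR (NOT t) = T OR T = T
NOT c = T
c <-> (NOT c) = F <-> T = F
((NOT r) OR (NOT t)) OR (c <-> (NOT c)) = T OR F = T

T


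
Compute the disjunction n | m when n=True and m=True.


Disjunction is false only when both operands are false.
Substitute: n=True, m=True.
True | True evaluates to True.

True


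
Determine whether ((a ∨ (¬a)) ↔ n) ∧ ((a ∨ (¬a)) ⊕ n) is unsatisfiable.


Truth table over {a, n}:
a | n | φ
---------
F | F | F
T | F | F
F | T | F
T | T | F
Every row is false.

Yes, it is a contradiction.


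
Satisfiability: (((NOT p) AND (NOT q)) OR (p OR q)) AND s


Search for a satisfying assignment over {p, q, s}.
Try p=F, q=F, s=T: the formula evaluates to T.
A satisfying assignment exists.

Satisfiable.


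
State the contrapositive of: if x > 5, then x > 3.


The contrapositive of (P → Q) is (¬Q → ¬P); it is logically equivalent to the original.
Here P = 'x > 5' and Q = 'x > 3'.

If not (x > 3), then not (x > 5).


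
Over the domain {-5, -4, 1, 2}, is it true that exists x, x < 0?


Evaluate the predicate on each element: -5:True, -4:True, 1:False, 2:False.
Witness x = -5 satisfies the predicate.

True


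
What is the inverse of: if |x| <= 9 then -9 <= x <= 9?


The inverse of (P → Q) is (¬P → ¬Q). It is equivalent to the converse, not to the original.
Here P = '|x| <= 9' and Q = '-9 <= x <= 9'.

If not (|x| <= 9), then not (-9 <= x <= 9).


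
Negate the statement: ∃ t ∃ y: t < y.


Negation flips each quantifier (∀↔∃) and negates the inner predicate.
¬(∃ t ∃ y: φ) = ∀ t ∀ y: ¬φ.

∀ t ∀ y: ¬(t < y)


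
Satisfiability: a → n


Search for a satisfying assignment over {a, n}.
Try a=F, n=F: the formula evaluates to T.
A satisfying assignment exists.

Satisfiable.


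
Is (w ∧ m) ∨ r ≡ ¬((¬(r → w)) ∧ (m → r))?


Compare truth tables:
m | r | w | φ | ψ
-----------------
F | F | F | F | T
T | F | F | F | T
F | T | F | T | F
T | T | F | T | F
F | F | T | F | T
T | F | T | T | T
F | T | T | T | T
T | T | T | T | T
They differ at row 1 (m=F, r=F, w=F): φ=F but ψ=T.

No, they are not logically equivalent.


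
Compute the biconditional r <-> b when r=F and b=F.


Biconditional is true when both operands have the same truth value.
Substitute: r=F, b=F.
F <-> F evaluates to T.

T


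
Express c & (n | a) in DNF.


Step 1: Distribute ∧ over ∨: c ∧ (n ∨ a) = (c ∧ n) ∨ (c ∧ a).

(c & n) | (c & a)


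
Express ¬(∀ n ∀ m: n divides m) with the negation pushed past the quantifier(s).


Negation flips each quantifier (∀↔∃) and negates the inner predicate.
¬(∀ n ∀ m: φ) = ∃ n ∃ m: ¬φ.

∃ n ∃ m: ¬(n divides m)


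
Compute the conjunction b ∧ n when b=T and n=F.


Conjunction is true only when both operands are true.
Substitute: b=T, n=F.
T ∧ F evaluates to F.

F


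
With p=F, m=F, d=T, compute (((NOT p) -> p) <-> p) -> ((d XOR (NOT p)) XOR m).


Substitute p=F, m=F, d=T:
NOT p = T
(NOT p) -> p = T -> F = F
((NOT p) -> p) <-> p = F <-> F = T
NOT p = T
d XOR (NOT p) = T XOR T = F
(d XOR (NOT p)) XOR m = F XOR F = F
(((NOT p) -> p) <-> p) -> ((d XOR (NOT p)) XOR m) = T -> F = F

F


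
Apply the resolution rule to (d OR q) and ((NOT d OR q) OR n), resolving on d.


The clauses contain complementary literals d and NOTd.
Resolution eliminates this pair and disjoins the remaining literals (merging duplicates).

(q OR n)


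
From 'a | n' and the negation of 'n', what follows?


Disjunctive syllogism: from (P ∨ Q) and ¬P, infer Q.
One disjunct, 'n', is ruled out; the other must hold.

a


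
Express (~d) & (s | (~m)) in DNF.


Step 1: Distribute ∧ over ∨: (¬d) ∧ (s ∨ (¬m)) = ((¬d) ∧ s) ∨ ((¬d) ∧ (¬m)).

((~d) & s) | ((~d) & (~m))


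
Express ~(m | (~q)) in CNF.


Step 1: Apply De Morgan: ¬(m ∨ (¬q)) = ¬m ∧ ¬(¬q).
Step 2: Eliminate any double negations (¬¬X = X).

(~m) & q


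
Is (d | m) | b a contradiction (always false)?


Truth table over {b, d, m}:
b | d | m | φ
-------------
False | False | False | False
True | False | False | True
False | True | False | True
True | True | False | True
False | False | True | True
True | False | True | True
False | True | True | True
True | True | True | True
Satisfying assignment at row 2: b=True, d=False, m=False gives True.

No, it is not a contradiction.


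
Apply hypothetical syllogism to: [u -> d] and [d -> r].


Hypothetical syllogism: from (P → Q) and (Q → R), infer (P → R).
Chain the two implications through the shared middle term 'd'.

u -> r


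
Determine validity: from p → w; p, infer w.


This matches the form of modus ponens: the conclusion follows in every model of the premises.

Valid.


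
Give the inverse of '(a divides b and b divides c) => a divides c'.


The inverse of (P → Q) is (¬P → ¬Q). It is equivalent to the converse, not to the original.
Here P = '(a divides b and b divides c)' and Q = 'a divides c'.

If not ((a divides b and b divides c)), then not (a divides c).


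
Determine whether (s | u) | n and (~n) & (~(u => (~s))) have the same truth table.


Compare truth tables:
n | s | u | φ | ψ
-----------------
False | False | False | False | False
True | False | False | True | False
False | True | False | True | False
True | True | False | True | False
False | False | True | True | False
True | False | True | True | False
False | True | True | True | True
True | True | True | True | False
They differ at row 2 (n=True, s=False, u=False): φ=True but ψ=False.

No, they are not logically equivalent.


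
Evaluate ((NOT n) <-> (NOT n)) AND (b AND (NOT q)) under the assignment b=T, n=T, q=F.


Substitute b=T, n=T, q=F:
NOT n = F
NOT n = F
(NOT n) <-> (NOT n) = F <-> F = T
NOT q = T
b AND (NOT q) = T AND T = T
((NOT n) <-> (NOT n)) AND (b AND (NOT q)) = T AND T = T

T


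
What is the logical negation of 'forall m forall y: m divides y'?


Negation flips each quantifier (∀↔∃) and negates the inner predicate.
¬(forall m forall y: φ) = exists m exists y: ¬φ.

exists m exists y: ~(m divides y)


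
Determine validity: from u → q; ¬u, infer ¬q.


This is denying the antecedent (fallacy). There exist truth assignments where the premises are all true but the conclusion is false.

Invalid.


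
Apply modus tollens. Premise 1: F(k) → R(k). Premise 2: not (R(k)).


Modus tollens: from (P → Q) and ¬Q, infer ¬P.
Q = 'R(k)' is denied; since P → Q, P must also fail.

Not (F(k)).


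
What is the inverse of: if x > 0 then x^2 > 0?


The inverse of (P → Q) is (¬P → ¬Q). It is equivalent to the converse, not to the original.
Here P = 'x > 0' and Q = 'x^2 > 0'.

If not (x > 0), then not (x^2 > 0).


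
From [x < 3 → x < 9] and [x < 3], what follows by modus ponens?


Modus ponens: from (P → Q) and P, infer Q.
P = 'x < 3' is asserted, and P → Q holds, so Q follows.

x < 9.


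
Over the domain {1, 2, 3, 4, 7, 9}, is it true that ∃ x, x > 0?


Evaluate the predicate on each element: 1:T, 2:T, 3:T, 4:T, 7:T, 9:T.
Witness x = 1 satisfies the predicate.

T


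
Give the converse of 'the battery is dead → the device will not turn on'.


The converse of (P → Q) is (Q → P). It is not in general equivalent to the original.
Here P = 'the battery is dead' and Q = 'the device will not turn on'.

If the device will not turn on, then the battery is dead.


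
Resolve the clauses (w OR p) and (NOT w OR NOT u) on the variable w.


The clauses contain complementary literals w and NOTw.
Resolution eliminates this pair and disjoins the remaining literals (merging duplicates).

(p OR NOT u)


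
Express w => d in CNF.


Step 1: Rewrite w → d as ¬w ∨ d.

(~w) | d


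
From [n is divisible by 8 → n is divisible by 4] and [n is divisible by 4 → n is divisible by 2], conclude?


Hypothetical syllogism: from (P → Q) and (Q → R), infer (P → R).
Chain the two implications through the shared middle term 'n is divisible by 4'.

n is divisible by 8 → n is divisible by 2


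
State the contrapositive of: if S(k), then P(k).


The contrapositive of (P → Q) is (¬Q → ¬P); it is logically equivalent to the original.
Here P = 'S(k)' and Q = 'P(k)'.

If not (P(k)), then not (S(k)).


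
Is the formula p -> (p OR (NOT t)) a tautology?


Build the truth table over {p, t}:
p | t | φ
---------
F | F | T
T | F | T
F | T | T
T | T | T
Every row evaluates to true.

Yes, it is a tautology.


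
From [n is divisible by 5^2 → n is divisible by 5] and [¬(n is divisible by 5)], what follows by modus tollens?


Modus tollens: from (P → Q) and ¬Q, infer ¬P.
Q = 'n is divisible by 5' is denied; since P → Q, P must also fail.

Not (n is divisible by 5^2).


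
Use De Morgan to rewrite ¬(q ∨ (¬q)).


De Morgan: the negation of a disjunction is the conjunction of the negations.
Distribute ¬ across ∨, flipping it to ∧, and negate each literal.

(¬q) ∧ q


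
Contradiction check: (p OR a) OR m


Truth table over {a, m, p}:
a | m | p | φ
-------------
F | F | F | F
T | F | F | T
F | T | F | T
T | T | F | T
F | F | T | T
T | F | T | T
F | T | T | T
T | T | T | T
Satisfying assignment at row 2: a=T, m=F, p=F gives T.

No, it is not a contradiction.


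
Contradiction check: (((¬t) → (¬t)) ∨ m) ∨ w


Truth table over {m, t, w}:
m | t | w | φ
-------------
F | F | F | T
T | F | F | T
F | T | F | T
T | T | F | T
F | F | T | T
T | F | T | T
F | T | T | T
T | T | T | T
Satisfying assignment at row 1: m=F, t=F, w=F gives T.

No, it is not a contradiction.


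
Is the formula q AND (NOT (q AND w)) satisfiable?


Search for a satisfying assignment over {q, w}.
Try q=T, w=F: the formula evaluates to T.
A satisfying assignment exists.

Satisfiable.


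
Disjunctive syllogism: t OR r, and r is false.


Disjunctive syllogism: from (P ∨ Q) and ¬P, infer Q.
One disjunct, 'r', is ruled out; the other must hold.

t


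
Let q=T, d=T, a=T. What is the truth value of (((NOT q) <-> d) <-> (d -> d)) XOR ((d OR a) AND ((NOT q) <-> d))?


Substitute q=T, d=T, a=T:
NOT q = F
(NOT q) <-> d = F <-> T = F
d -> d = T -> T = T
((NOT q) <-> d) <-> (d -> d) = F <-> T = F
d OR a = T OR T = T
NOT q = F
(NOT q) <-> d = F <-> T = F
(d OR a) AND ((NOT q) <-> d) = T AND F = F
(((NOT q) <-> d) <-> (d -> d)) XOR ((d OR a) AND ((NOT q) <-> d)) = F XOR F = F

F


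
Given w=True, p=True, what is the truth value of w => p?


Implication is false only when antecedent is true and consequent is false.
Substitute: w=True, p=True.
True => True evaluates to True.

True


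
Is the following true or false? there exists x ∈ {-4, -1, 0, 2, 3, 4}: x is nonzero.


Evaluate the predicate on each element: -4:T, -1:T, 0:F, 2:T, 3:T, 4:T.
Witness x = -4 satisfies the predicate.

T


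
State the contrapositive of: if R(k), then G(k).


The contrapositive of (P → Q) is (¬Q → ¬P); it is logically equivalent to the original.
Here P = 'R(k)' and Q = 'G(k)'.

If not (G(k)), then not (R(k)).


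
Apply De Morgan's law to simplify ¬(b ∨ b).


De Morgan: the negation of a disjunction is the conjunction of the negations.
Distribute ¬ across ∨, flipping it to ∧, and negate each literal.

(¬b) ∧ (¬b)


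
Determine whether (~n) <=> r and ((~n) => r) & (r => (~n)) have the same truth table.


Compare truth tables:
n | r | φ | ψ
-------------
False | False | False | False
True | False | True | True
False | True | True | True
True | True | False | False
The columns φ and ψ agree on every row.

Yes, they are logically equivalent.


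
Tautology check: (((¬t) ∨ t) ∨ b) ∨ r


Build the truth table over {b, r, t}:
b | r | t | φ
-------------
F | F | F | T
T | F | F | T
F | T | F | T
T | T | F | T
F | F | T | T
T | F | T | T
F | T | T | T
T | T | T | T
Every row evaluates to true.

Yes, it is a tautology.


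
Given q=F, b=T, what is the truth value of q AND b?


Conjunction is true only when both operands are true.
Substitute: q=F, b=T.
F AND T evaluates to F.

F


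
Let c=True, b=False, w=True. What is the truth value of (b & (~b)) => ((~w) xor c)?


Substitute c=True, b=False, w=True:
~b = True
b & (~b) = False & True = False
~w = False
(~w) xor c = False xor True = True
(b & (~b)) => ((~w) xor c) = False => True = True

True


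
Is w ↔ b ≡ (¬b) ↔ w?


Compare truth tables:
b | w | φ | ψ
-------------
F | F | T | F
T | F | F | T
F | T | F | T
T | T | T | F
They differ at row 1 (b=F, w=F): φ=T but ψ=F.

No, they are not logically equivalent.


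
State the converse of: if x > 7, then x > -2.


The converse of (P → Q) is (Q → P). It is not in general equivalent to the original.
Here P = 'x > 7' and Q = 'x > -2'.

If x > -2, then x > 7.


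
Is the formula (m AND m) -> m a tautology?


Build the truth table over {m}:
m | φ
-----
F | T
T | T
Every row evaluates to true.

Yes, it is a tautology.


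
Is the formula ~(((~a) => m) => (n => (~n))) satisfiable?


Search for a satisfying assignment over {a, m, n}.
Try a=True, m=False, n=True: the formula evaluates to True.
A satisfying assignment exists.

Satisfiable.


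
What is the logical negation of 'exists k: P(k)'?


¬(forall x: φ) = exists x: ¬φ, and ¬(exists x: φ) = forall x: ¬φ.
Apply to the existential statement.

forall k: ~(P(k))


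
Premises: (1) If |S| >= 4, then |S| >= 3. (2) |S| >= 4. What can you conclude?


Modus ponens: from (P → Q) and P, infer Q.
P = '|S| >= 4' is asserted, and P → Q holds, so Q follows.

|S| >= 3.


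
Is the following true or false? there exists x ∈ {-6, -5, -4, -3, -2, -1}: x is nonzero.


Evaluate the predicate on each element: -6:T, -5:T, -4:T, -3:T, -2:T, -1:T.
Witness x = -6 satisfies the predicate.

T


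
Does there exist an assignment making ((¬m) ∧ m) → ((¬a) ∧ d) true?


Search for a satisfying assignment over {a, d, m}.
Try a=F, d=F, m=F: the formula evaluates to T.
A satisfying assignment exists.

Satisfiable.


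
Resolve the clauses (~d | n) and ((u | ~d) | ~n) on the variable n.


The clauses contain complementary literals n and ~n.
Resolution eliminates this pair and disjoins the remaining literals (merging duplicates).

(~d | u)


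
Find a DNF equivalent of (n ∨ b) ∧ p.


Step 1: Distribute ∧ over ∨: (n ∨ b) ∧ p = (n ∧ p) ∨ (b ∧ p).

(n ∧ p) ∨ (b ∧ p)


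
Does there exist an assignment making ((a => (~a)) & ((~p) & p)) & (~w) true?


Check all 8 assignments over {a, p, w}:
a | p | w | φ
-------------
False | False | False | False
True | False | False | False
False | True | False | False
True | True | False | False
False | False | True | False
True | False | True | False
False | True | True | False
True | True | True | False
No assignment makes the formula true.

Unsatisfiable.


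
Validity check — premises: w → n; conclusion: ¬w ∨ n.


This matches the form of material implication: the conclusion follows in every model of the premises.

Valid.


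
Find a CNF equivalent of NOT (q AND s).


Step 1: Apply De Morgan: ¬(q ∧ s) = ¬q ∨ ¬s.

(NOT q) OR (NOT s)


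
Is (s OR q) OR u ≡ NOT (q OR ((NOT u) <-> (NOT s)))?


Compare truth tables:
q | s | u | φ | ψ
-----------------
F | F | F | F | F
T | F | F | T | F
F | T | F | T | T
T | T | F | T | F
F | F | T | T | T
T | F | T | T | F
F | T | T | T | F
T | T | T | T | F
They differ at row 2 (q=T, s=F, u=F): φ=T but ψ=F.

No, they are not logically equivalent.


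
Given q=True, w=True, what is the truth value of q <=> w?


Biconditional is true when both operands have the same truth value.
Substitute: q=True, w=True.
True <=> True evaluates to True.

True


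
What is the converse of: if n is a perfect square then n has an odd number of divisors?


The converse of (P → Q) is (Q → P). It is not in general equivalent to the original.
Here P = 'n is a perfect square' and Q = 'n has an odd number of divisors'.

If n has an odd number of divisors, then n is a perfect square.


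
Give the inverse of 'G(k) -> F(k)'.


The inverse of (P → Q) is (¬P → ¬Q). It is equivalent to the converse, not to the original.
Here P = 'G(k)' and Q = 'F(k)'.

If not (G(k)), then not (F(k)).


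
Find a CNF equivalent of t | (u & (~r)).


Step 1: Distribute ∨ over ∧: t ∨ (u ∧ (¬r)) = (t ∨ u) ∧ (t ∨ (¬r)).

(t | u) & (t | (~r))


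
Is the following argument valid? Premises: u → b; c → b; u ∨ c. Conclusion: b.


This matches the form of proof by cases: the conclusion follows in every model of the premises.

Valid.


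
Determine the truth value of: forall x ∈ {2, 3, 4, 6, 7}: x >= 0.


Evaluate the predicate on each element: 2:True, 3:True, 4:True, 6:True, 7:True.
Every element satisfies the predicate.

True


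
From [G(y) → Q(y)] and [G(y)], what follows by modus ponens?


Modus ponens: from (P → Q) and P, infer Q.
P = 'G(y)' is asserted, and P → Q holds, so Q follows.

Q(y).


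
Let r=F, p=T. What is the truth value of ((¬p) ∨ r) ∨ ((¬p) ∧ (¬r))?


Substitute r=F, p=T:
¬p = F
(¬p) ∨ r = F ∨ F = F
¬p = F
¬r = T
(¬p) ∧ (¬r) = F ∧ T = F
((¬p) ∨ r) ∨ ((¬p) ∧ (¬r)) = F ∨ F = F

F


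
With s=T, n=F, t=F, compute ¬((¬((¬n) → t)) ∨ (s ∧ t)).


Substitute s=T, n=F, t=F:
¬n = T
(¬n) → t = T → F = F
¬((¬n) → t) = T
s ∧ t = T ∧ F = F
(¬((¬n) → t)) ∨ (s ∧ t) = T ∨ F = T
¬((¬((¬n) → t)) ∨ (s ∧ t)) = F

F


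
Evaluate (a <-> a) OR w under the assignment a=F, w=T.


Substitute a=F, w=T:
a <-> a = F <-> F = T
(a <-> a) OR w = T OR T = T

T


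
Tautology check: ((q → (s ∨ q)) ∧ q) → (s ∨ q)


Build the truth table over {q, s}:
q | s | φ
---------
F | F | T
T | F | T
F | T | T
T | T | T
Every row evaluates to true.

Yes, it is a tautology.


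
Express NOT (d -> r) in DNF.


Step 1: Rewrite implication then negate: ¬(¬d ∨ r) = d ∧ ¬r.

d AND (NOT r)


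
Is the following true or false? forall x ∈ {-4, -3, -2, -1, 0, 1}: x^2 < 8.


Evaluate the predicate on each element: -4:False, -3:False, -2:True, -1:True, 0:True, 1:True.
Counterexample x = -4 fails the predicate.

False


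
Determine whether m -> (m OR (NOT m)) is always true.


Build the truth table over {m}:
m | φ
-----
F | T
T | T
Every row evaluates to true.

Yes, it is a tautology.


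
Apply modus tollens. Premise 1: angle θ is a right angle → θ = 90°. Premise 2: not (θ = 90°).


Modus tollens: from (P → Q) and ¬Q, infer ¬P.
Q = 'θ = 90°' is denied; since P → Q, P must also fail.

Not (angle θ is a right angle).


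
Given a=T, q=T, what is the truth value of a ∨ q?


Disjunction is false only when both operands are false.
Substitute: a=T, q=T.
T ∨ T evaluates to T.

T


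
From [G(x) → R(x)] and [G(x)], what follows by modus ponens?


Modus ponens: from (P → Q) and P, infer Q.
P = 'G(x)' is asserted, and P → Q holds, so Q follows.

R(x).


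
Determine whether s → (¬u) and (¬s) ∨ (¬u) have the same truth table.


Compare truth tables:
s | u | φ | ψ
-------------
F | F | T | T
T | F | T | T
F | T | T | T
T | T | F | F
The columns φ and ψ agree on every row.

Yes, they are logically equivalent.


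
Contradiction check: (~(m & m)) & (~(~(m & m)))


Truth table over {m}:
m | φ
-----
False | False
True | False
Every row is false.

Yes, it is a contradiction.


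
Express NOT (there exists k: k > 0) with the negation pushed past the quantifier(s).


¬(for all x: φ) = there exists x: ¬φ, and ¬(there exists x: φ) = for all x: ¬φ.
Apply to the existential statement.

for all k: NOT(k > 0)


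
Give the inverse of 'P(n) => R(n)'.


The inverse of (P → Q) is (¬P → ¬Q). It is equivalent to the converse, not to the original.
Here P = 'P(n)' and Q = 'R(n)'.

If not (P(n)), then not (R(n)).


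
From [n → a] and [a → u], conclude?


Hypothetical syllogism: from (P → Q) and (Q → R), infer (P → R).
Chain the two implications through the shared middle term 'a'.

n → u


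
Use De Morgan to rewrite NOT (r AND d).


De Morgan: the negation of a conjunction is the disjunction of the negations.
Distribute NOT across AND, flipping it to OR, and negate each literal.

(NOT r) OR (NOT d)


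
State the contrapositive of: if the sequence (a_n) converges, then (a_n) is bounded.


The contrapositive of (P → Q) is (¬Q → ¬P); it is logically equivalent to the original.
Here P = 'the sequence (a_n) converges' and Q = '(a_n) is bounded'.

If not ((a_n) is bounded), then not (the sequence (a_n) converges).


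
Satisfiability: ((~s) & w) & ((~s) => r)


Search for a satisfying assignment over {r, s, w}.
Try r=True, s=False, w=True: the formula evaluates to True.
A satisfying assignment exists.

Satisfiable.


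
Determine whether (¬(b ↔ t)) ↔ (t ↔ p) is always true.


Build the truth table over {b, p, t}:
b | p | t | φ
-------------
F | F | F | F
T | F | F | T
F | T | F | T
T | T | F | F
F | F | T | F
T | F | T | T
F | T | T | T
T | T | T | F
Counterexample at row 1: with b=F, p=F, t=F, the formula is F.

No, it is not a tautology.


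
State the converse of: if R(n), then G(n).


The converse of (P → Q) is (Q → P). It is not in general equivalent to the original.
Here P = 'R(n)' and Q = 'G(n)'.

If G(n), then R(n).


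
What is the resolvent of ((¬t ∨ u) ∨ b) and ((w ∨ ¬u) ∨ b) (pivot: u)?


The clauses contain complementary literals u and ¬u.
Resolution eliminates this pair and disjoins the remaining literals (merging duplicates).

((b ∨ ¬t) ∨ w)


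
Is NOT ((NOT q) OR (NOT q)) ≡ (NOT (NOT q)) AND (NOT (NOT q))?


Compare truth tables:
q | φ | ψ
---------
F | F | F
T | T | T
The columns φ and ψ agree on every row.

Yes, they are logically equivalent.


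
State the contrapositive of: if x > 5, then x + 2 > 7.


The contrapositive of (P → Q) is (¬Q → ¬P); it is logically equivalent to the original.
Here P = 'x > 5' and Q = 'x + 2 > 7'.

If not (x + 2 > 7), then not (x > 5).


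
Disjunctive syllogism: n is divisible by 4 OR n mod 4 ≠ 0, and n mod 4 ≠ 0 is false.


Disjunctive syllogism: from (P ∨ Q) and ¬P, infer Q.
One disjunct, 'n mod 4 ≠ 0', is ruled out; the other must hold.

n is divisible by 4


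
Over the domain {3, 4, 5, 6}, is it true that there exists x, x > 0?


Evaluate the predicate on each element: 3:T, 4:T, 5:T, 6:T.
Witness x = 3 satisfies the predicate.

T


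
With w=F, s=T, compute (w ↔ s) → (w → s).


Substitute w=F, s=T:
w ↔ s = F ↔ T = F
w → s = F → T = T
(w ↔ s) → (w → s) = F → T = T

T


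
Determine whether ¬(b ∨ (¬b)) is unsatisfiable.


Truth table over {b}:
b | φ
-----
F | F
T | F
Every row is false.

Yes, it is a contradiction.


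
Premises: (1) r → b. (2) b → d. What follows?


Hypothetical syllogism: from (P → Q) and (Q → R), infer (P → R).
Chain the two implications through the shared middle term 'b'.

r → d


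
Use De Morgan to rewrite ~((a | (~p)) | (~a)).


De Morgan: the negation of a disjunction is the conjunction of the negations.
Distribute ~ across |, flipping it to &, and negate each literal.

((~a) & p) & a


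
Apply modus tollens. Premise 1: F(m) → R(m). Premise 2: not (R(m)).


Modus tollens: from (P → Q) and ¬Q, infer ¬P.
Q = 'R(m)' is denied; since P → Q, P must also fail.

Not (F(m)).


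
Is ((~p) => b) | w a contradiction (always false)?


Truth table over {b, p, w}:
b | p | w | φ
-------------
False | False | False | False
True | False | False | True
False | True | False | True
True | True | False | True
False | False | True | True
True | False | True | True
False | True | True | True
True | True | True | True
Satisfying assignment at row 2: b=True, p=False, w=False gives True.

No, it is not a contradiction.


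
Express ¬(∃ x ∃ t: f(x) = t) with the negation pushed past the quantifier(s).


Negation flips each quantifier (∀↔∃) and negates the inner predicate.
¬(∃ x ∃ t: φ) = ∀ x ∀ t: ¬φ.

∀ x ∀ t: ¬(f(x) = t)


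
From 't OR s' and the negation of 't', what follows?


Disjunctive syllogism: from (P ∨ Q) and ¬P, infer Q.
One disjunct, 't', is ruled out; the other must hold.

s


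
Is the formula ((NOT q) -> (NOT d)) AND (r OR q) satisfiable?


Search for a satisfying assignment over {d, q, r}.
Try d=F, q=T, r=F: the formula evaluates to T.
A satisfying assignment exists.

Satisfiable.


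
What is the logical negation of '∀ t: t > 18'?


¬(∀ x: φ) = ∃ x: ¬φ, and ¬(∃ x: φ) = ∀ x: ¬φ.
Apply to the universal statement.

∃ t: ¬(t > 18)
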